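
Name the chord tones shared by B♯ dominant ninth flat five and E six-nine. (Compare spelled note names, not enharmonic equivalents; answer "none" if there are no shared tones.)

F-sharp

B♯ dominant ninth flat five: B-sharp D-double-sharp F-sharp A-sharp C-double-sharp
E six-nine: E G-sharp B C-sharp F-sharp
Common to both → F-sharp.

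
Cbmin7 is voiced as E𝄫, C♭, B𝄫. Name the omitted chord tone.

G♭

Cbmin7 = C♭, E𝄫, G♭, B𝄫. The voicing lacks the 5th (perfect 5th), G♭.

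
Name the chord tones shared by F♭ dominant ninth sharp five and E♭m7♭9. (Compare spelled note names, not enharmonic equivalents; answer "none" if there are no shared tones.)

F♭ – G♭

F♭ dominant ninth sharp five = F♭, A♭, C, E𝄫, G♭.
E♭m7♭9 = E♭, G♭, B♭, D♭, F♭.
Shared: F♭, G♭.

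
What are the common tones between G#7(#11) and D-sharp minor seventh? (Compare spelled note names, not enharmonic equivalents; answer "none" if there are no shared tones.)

D# F#

G#7(#11) = G#, B#, D#, F#, C##.
D-sharp minor seventh = D#, F#, A#, C#.
Shared: D#, F#.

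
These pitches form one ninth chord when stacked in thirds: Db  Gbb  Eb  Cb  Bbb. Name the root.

Stacking in thirds gives Cb – Eb – Gbb – Bbb – Db, so Cb is the root — Cb dominant ninth flat five.

Cb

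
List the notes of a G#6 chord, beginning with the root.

G#6 is a major sixth built on G#.
root → G#
3rd (major 3rd) → B#
5th (perfect 5th) → D#
6th (major 6th) → E#

G#, B#, D#, E#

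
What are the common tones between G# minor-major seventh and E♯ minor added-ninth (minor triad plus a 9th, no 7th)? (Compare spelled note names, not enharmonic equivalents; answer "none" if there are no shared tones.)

G# minor-major seventh: G-sharp B D-sharp F-double-sharp
E♯ minor added-ninth: E-sharp G-sharp B-sharp F-double-sharp
Common to both → G-sharp, F-double-sharp.

G-sharp, F-double-sharp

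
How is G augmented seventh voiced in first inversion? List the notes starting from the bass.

B, D#, F, G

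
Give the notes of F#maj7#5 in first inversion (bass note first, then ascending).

In root position, F#maj7#5 is F#–A#–C##–E#.
First inversion puts the third (A#) in the bass.

A#, C##, E#, F#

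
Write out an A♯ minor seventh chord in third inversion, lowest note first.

G# – A# – C# – E#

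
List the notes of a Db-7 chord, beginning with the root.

Root Db, quality minor seventh:
Db — root
Fb — minor 3rd
Ab — perfect 5th
Cb — minor 7th

Db  Fb  Ab  Cb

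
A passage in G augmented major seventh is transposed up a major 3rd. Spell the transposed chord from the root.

G up a major 3rd → B. New chord: B augmented major seventh.
Root: B
Major 3rd (3rd): D-sharp
Augmented 5th (5th): F-double-sharp
Major 7th (7th): A-sharp

B, D-sharp, F-double-sharp, A-sharp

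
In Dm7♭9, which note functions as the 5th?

A

Dm7♭9 is built on D; its 5th is a perfect 5th above the root.
A fifth above D uses the letter A, and the perfect 5th above D is A.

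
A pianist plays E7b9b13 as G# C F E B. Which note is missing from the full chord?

The full E7b9b13 chord is E, G#, B, D, F, C.
Comparing with the voicing, the minor 7th (7th) — D — is absent.

D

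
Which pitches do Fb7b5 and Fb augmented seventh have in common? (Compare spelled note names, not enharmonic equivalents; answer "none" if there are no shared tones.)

Fb – Ab – Ebb

Fb7b5 = Fb, Ab, Cbb, Ebb.
Fb augmented seventh = Fb, Ab, C, Ebb.
Shared: Fb, Ab, Ebb.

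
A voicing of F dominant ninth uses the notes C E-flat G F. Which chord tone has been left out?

The full F dominant ninth chord is F, A, C, E-flat, G.
Comparing with the voicing, the major 3rd (3rd) — A — is absent.

A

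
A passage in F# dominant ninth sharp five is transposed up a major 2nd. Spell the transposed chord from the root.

G#, B#, D##, F#, A#

F# up a major 2nd → G#. New chord: G# dominant ninth sharp five.
root → G#
3rd (major 3rd) → B#
5th (augmented 5th) → D##
7th (minor 7th) → F#
9th (major 9th) → A#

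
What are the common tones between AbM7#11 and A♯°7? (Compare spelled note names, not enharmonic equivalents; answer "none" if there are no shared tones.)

G

AbM7#11 = Ab, C, Eb, G, D.
A♯°7 = A#, C#, E, G.
Shared: G.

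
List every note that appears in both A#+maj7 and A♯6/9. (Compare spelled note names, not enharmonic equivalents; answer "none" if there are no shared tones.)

A# C##

A#+maj7: A# C## E## G##
A♯6/9: A# C## E# F## B#
Common to both → A#, C##.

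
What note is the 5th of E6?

B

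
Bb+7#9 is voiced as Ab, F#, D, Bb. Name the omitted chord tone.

The full Bb+7#9 chord is Bb, D, F#, Ab, C#.
Comparing with the voicing, the augmented 9th (9th) — C# — is absent.

C#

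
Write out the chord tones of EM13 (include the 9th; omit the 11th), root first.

EM13 is a major thirteenth built on E.
- root: E
- major 3rd: G#
- perfect 5th: B
- major 7th: D#
- major 9th: F#
- major 13th: C#

E  G#  B  D#  F#  C#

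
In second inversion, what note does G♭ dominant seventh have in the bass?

G♭ dominant seventh in root position is Gb–Bb–Db–Fb.
Second inversion places the fifth in the bass, which is Db.

Db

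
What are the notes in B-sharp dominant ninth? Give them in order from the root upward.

B♯  D𝄪  F𝄪  A♯  C𝄪

B-sharp dominant ninth is a dominant ninth built on B♯.
B♯ — root
D𝄪 — major 3rd
F𝄪 — perfect 5th
A♯ — minor 7th
C𝄪 — major 9th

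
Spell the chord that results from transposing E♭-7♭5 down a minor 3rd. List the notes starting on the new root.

C – Eb – Gb – Bb

Eb down a minor 3rd → C. New chord: C half-diminished seventh.
- root: C
- minor 3rd: Eb
- diminished 5th: Gb
- minor 7th: Bb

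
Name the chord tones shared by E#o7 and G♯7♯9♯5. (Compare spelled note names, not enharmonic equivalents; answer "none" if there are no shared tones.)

G#

E#o7: E# G# B D
G♯7♯9♯5: G# B# D## F# A##
Common to both → G#.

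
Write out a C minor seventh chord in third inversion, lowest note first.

B-flat, C, E-flat, G

C minor seventh = C–E-flat–G–B-flat; third inversion → seventh (B-flat) lowest.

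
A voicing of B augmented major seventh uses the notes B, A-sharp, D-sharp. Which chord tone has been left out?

B augmented major seventh = B, D-sharp, F-double-sharp, A-sharp. The voicing lacks the 5th (augmented 5th), F-double-sharp.

F-double-sharp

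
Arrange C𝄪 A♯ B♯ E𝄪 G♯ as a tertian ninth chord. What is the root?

Stacking in thirds gives A♯ – C𝄪 – E𝄪 – G♯ – B♯, so A♯ is the root — A♯ dominant ninth sharp five.

A♯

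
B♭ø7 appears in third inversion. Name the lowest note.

B♭ø7 in root position is Bb–Db–Fb–Ab.
Third inversion places the seventh in the bass, which is Ab.

Ab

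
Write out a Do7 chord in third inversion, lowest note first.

In root position, Do7 is D–F–Ab–Cb.
Third inversion puts the seventh (Cb) in the bass.

Cb, D, F, Ab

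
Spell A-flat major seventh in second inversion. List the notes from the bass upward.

A-flat major seventh = A♭–C–E♭–G; second inversion → fifth (E♭) lowest.

E♭  G  A♭  C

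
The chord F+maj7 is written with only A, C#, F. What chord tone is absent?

E

The full F+maj7 chord is F, A, C#, E.
Comparing with the voicing, the major 7th (7th) — E — is absent.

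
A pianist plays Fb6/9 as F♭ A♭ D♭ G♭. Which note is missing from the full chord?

C♭

Fb6/9 = F♭, A♭, C♭, D♭, G♭. The voicing lacks the 5th (perfect 5th), C♭.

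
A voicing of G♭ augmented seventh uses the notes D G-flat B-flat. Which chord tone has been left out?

F-flat

The full G♭ augmented seventh chord is G-flat, B-flat, D, F-flat.
Comparing with the voicing, the minor 7th (7th) — F-flat — is absent.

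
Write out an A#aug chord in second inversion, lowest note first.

In root position, A#aug is A#–C##–E##.
Second inversion puts the fifth (E##) in the bass.

E## – A# – C##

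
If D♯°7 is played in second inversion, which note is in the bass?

A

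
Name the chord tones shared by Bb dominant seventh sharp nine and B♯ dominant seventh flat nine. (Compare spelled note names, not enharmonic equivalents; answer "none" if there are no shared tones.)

C-sharp

Bb dominant seventh sharp nine: B-flat D F A-flat C-sharp
B♯ dominant seventh flat nine: B-sharp D-double-sharp F-double-sharp A-sharp C-sharp
Common to both → C-sharp.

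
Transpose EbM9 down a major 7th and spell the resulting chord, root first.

E♭ down a major 7th → F♭. New chord: F♭ major ninth.
- root: F♭
- major 3rd: A♭
- perfect 5th: C♭
- major 7th: E♭
- major 9th: G♭

F♭ A♭ C♭ E♭ G♭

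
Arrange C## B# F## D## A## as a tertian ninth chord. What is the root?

Arranged so that each adjacent pair is a third by letter name: B# – D## – F## – A## – C##.
The bottom of that stack, B#, is the root (this is B# major ninth).

B#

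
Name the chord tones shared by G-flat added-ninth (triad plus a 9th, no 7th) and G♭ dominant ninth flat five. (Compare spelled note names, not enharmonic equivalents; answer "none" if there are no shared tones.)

G-flat – B-flat – A-flat

G-flat added-ninth = G-flat, B-flat, D-flat, A-flat.
G♭ dominant ninth flat five = G-flat, B-flat, D-double-flat, F-flat, A-flat.
Shared: G-flat, B-flat, A-flat.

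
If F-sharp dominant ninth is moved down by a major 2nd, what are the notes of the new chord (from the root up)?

E, G♯, B, D, F♯

Transposed root: F♯ → E (major 2nd down). So we spell E dominant ninth:
- root: E
- major 3rd: G♯
- perfect 5th: B
- minor 7th: D
- major 9th: F♯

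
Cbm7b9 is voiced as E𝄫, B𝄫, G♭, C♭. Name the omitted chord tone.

D𝄫

The full Cbm7b9 chord is C♭, E𝄫, G♭, B𝄫, D𝄫.
Comparing with the voicing, the minor 9th (9th) — D𝄫 — is absent.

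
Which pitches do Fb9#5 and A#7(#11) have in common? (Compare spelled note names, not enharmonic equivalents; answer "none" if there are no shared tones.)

none

Fb9#5 = Fb, Ab, C, Ebb, Gb.
A#7(#11) = A#, C##, E#, G#, D##.
Shared: none.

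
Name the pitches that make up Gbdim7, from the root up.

Gb, Bbb, Dbb, Fbb

Gbdim7 is a diminished seventh built on Gb.
Root: Gb
Minor 3rd (3rd): Bbb
Diminished 5th (5th): Dbb
Diminished 7th (7th): Fbb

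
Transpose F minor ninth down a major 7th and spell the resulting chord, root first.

G-flat  B-double-flat  D-flat  F-flat  A-flat

Transposed root: F → G-flat (major 7th down). So we spell G-flat minor ninth:
G-flat — root
B-double-flat — minor 3rd
D-flat — perfect 5th
F-flat — minor 7th
A-flat — major 9th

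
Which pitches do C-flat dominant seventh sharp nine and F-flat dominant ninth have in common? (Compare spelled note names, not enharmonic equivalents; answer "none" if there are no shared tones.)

C-flat dominant seventh sharp nine = Cb, Eb, Gb, Bbb, D.
F-flat dominant ninth = Fb, Ab, Cb, Ebb, Gb.
Shared: Cb, Gb.

Cb, Gb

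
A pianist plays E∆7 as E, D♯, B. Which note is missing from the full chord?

E∆7 = E, G♯, B, D♯. The voicing lacks the 3rd (major 3rd), G♯.

G♯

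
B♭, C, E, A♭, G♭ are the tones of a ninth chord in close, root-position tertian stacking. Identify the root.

A♭

Arranged so that each adjacent pair is a third by letter name: A♭ – C – E – G♭ – B♭.
The bottom of that stack, A♭, is the root (this is A♭ dominant ninth sharp five).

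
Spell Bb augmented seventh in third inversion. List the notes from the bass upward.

A-flat, B-flat, D, F-sharp

In root position, Bb augmented seventh is B-flat–D–F-sharp–A-flat.
Third inversion puts the seventh (A-flat) in the bass.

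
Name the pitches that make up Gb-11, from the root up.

Gb, Bbb, Db, Fb, Ab, Cb

Gb-11: minor eleventh on Gb.
Gb — root
Bbb — minor 3rd
Db — perfect 5th
Fb — minor 7th
Ab — major 9th
Cb — perfect 11th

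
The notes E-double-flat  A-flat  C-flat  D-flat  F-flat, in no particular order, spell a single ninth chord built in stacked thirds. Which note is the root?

D-flat

Stacking in thirds gives D-flat – F-flat – A-flat – C-flat – E-double-flat, so D-flat is the root — D-flat minor seventh flat nine.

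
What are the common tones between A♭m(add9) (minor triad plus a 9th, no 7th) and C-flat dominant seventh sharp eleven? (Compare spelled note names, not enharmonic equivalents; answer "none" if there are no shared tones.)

A♭m(add9) = A♭, C♭, E♭, B♭.
C-flat dominant seventh sharp eleven = C♭, E♭, G♭, B𝄫, F.
Shared: C♭, E♭.

C♭ E♭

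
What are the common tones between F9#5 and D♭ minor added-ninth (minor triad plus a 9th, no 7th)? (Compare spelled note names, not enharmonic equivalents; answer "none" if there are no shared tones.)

E♭

F9#5 = F, A, C♯, E♭, G.
D♭ minor added-ninth = D♭, F♭, A♭, E♭.
Shared: E♭.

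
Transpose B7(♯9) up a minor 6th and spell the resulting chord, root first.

G B D F A#

Transposed root: B → G (minor 6th up). So we spell G dominant seventh sharp nine:
root → G
3rd (major 3rd) → B
5th (perfect 5th) → D
7th (minor 7th) → F
9th (augmented 9th) → A#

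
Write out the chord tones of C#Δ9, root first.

Root C♯, quality major ninth:
Root: C♯
Major 3rd (3rd): E♯
Perfect 5th (5th): G♯
Major 7th (7th): B♯
Major 9th (9th): D♯

C♯ – E♯ – G♯ – B♯ – D♯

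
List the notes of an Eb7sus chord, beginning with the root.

E♭ A♭ B♭ D♭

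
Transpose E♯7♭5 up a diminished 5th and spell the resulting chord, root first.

B  D#  F  A

E# up a diminished 5th → B. New chord: B dominant seventh flat five.
Root: B
Major 3rd (3rd): D#
Diminished 5th (5th): F
Minor 7th (7th): A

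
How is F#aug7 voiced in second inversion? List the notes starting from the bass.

In root position, F#aug7 is F♯–A♯–C𝄪–E.
Second inversion puts the fifth (C𝄪) in the bass.

C𝄪, E, F♯, A♯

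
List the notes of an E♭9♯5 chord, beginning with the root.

Eb, G, B, Db, F

E♭9♯5: dominant ninth sharp five on Eb.
- root: Eb
- major 3rd: G
- augmented 5th: B
- minor 7th: Db
- major 9th: F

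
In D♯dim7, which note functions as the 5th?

D♯dim7 is built on D♯; its 5th is a diminished 5th above the root.
A fifth above D uses the letter A, and the diminished 5th above D♯ is A.

A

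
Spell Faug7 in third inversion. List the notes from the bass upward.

Faug7 = F–A–C#–Eb; third inversion → seventh (Eb) lowest.

Eb, F, A, C#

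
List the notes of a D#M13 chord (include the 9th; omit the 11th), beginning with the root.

D# – F## – A# – C## – E# – B#

D#M13: major thirteenth on D#.
root → D#
3rd (major 3rd) → F##
5th (perfect 5th) → A#
7th (major 7th) → C##
9th (major 9th) → E#
13th (major 13th) → B#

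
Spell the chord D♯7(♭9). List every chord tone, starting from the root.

D♯7(♭9): dominant seventh flat nine on D♯.
- root: D♯
- major 3rd: F𝄪
- perfect 5th: A♯
- minor 7th: C♯
- minor 9th: E

D♯, F𝄪, A♯, C♯, E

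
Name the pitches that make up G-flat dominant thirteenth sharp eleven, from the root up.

G-flat – B-flat – D-flat – F-flat – A-flat – C – E-flat

G-flat dominant thirteenth sharp eleven: dominant thirteenth sharp eleven on G-flat.
Root: G-flat
Major 3rd (3rd): B-flat
Perfect 5th (5th): D-flat
Minor 7th (7th): F-flat
Major 9th (9th): A-flat
Augmented 11th (11th): C
Major 13th (13th): E-flat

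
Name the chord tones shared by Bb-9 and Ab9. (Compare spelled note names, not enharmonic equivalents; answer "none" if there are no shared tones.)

B♭ A♭ C

Bb-9 = B♭, D♭, F, A♭, C.
Ab9 = A♭, C, E♭, G♭, B♭.
Shared: B♭, A♭, C.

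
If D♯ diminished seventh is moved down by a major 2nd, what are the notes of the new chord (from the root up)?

C-sharp – E – G – B-flat

A major 2nd down from D-sharp is C-sharp, so the new chord is C-sharp diminished seventh.
C-sharp — root
E — minor 3rd
G — diminished 5th
B-flat — diminished 7th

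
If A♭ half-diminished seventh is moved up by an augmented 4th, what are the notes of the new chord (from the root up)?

D, F, A-flat, C

An augmented 4th up from A-flat is D, so the new chord is D half-diminished seventh.
- root: D
- minor 3rd: F
- diminished 5th: A-flat
- minor 7th: C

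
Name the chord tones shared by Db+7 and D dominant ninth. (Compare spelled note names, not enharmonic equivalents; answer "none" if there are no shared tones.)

A

Db+7 = Db, F, A, Cb.
D dominant ninth = D, F#, A, C, E.
Shared: A.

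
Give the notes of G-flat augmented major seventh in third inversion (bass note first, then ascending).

In root position, G-flat augmented major seventh is G♭–B♭–D–F.
Third inversion puts the seventh (F) in the bass.

F – G♭ – B♭ – D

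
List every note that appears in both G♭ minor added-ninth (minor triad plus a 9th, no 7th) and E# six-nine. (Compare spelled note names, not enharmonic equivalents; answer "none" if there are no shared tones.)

G♭ minor added-ninth: G-flat B-double-flat D-flat A-flat
E# six-nine: E-sharp G-double-sharp B-sharp C-double-sharp F-double-sharp
Common to both → none.

none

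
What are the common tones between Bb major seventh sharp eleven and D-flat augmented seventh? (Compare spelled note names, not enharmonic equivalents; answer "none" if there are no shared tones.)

F  A

Bb major seventh sharp eleven = Bb, D, F, A, E.
D-flat augmented seventh = Db, F, A, Cb.
Shared: F, A.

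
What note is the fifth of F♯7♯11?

F♯7♯11 is built on F#; its 5th is a perfect 5th above the root.
A fifth above F uses the letter C, and the perfect 5th above F# is C#.

C#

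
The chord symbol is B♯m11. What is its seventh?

B♯m11 is built on B#; its 7th is a minor 7th above the root.
A seventh above B uses the letter A, and the minor 7th above B# is A#.

A#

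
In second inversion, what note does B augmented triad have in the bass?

F-double-sharp

B augmented triad in root position is B–D-sharp–F-double-sharp.
Second inversion places the fifth in the bass, which is F-double-sharp.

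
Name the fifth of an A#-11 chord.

A#-11 is built on A#; its 5th is a perfect 5th above the root.
A fifth above A uses the letter E, and the perfect 5th above A# is E#.

E#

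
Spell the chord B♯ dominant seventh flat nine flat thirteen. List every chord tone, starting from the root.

B#  D##  F##  A#  C#  G#

B♯ dominant seventh flat nine flat thirteen is a dominant seventh flat nine flat thirteen built on B#.
Root: B#
Major 3rd (3rd): D##
Perfect 5th (5th): F##
Minor 7th (7th): A#
Minor 9th (9th): C#
Minor 13th (13th): G#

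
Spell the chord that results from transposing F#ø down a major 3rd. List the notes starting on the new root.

D, F, A♭, C

F♯ down a major 3rd → D. New chord: D half-diminished seventh.
D — root
F — minor 3rd
A♭ — diminished 5th
C — minor 7th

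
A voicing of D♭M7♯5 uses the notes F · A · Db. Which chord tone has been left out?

The full D♭M7♯5 chord is Db, F, A, C.
Comparing with the voicing, the major 7th (7th) — C — is absent.

C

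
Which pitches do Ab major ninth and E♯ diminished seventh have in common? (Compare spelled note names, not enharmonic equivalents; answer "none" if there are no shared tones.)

none

Ab major ninth: A-flat C E-flat G B-flat
E♯ diminished seventh: E-sharp G-sharp B D
Common to both → none.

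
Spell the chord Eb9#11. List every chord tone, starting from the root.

Eb – G – Bb – Db – F – A

Eb9#11: dominant ninth sharp eleven on Eb.
root → Eb
3rd (major 3rd) → G
5th (perfect 5th) → Bb
7th (minor 7th) → Db
9th (major 9th) → F
11th (augmented 11th) → A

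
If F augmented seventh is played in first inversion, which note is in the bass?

F augmented seventh = F–A–C♯–E♭. First inversion → third in the bass = A.

A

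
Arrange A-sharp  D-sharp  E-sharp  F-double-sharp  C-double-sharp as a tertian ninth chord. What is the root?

D-sharp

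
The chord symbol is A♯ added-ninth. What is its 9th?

Root of A♯ added-ninth = A-sharp. The 9th is a major 9th: A-sharp up a major 9th → B-sharp.

B-sharp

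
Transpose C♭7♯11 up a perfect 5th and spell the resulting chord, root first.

Gb, Bb, Db, Fb, C

Transposed root: Cb → Gb (perfect 5th up). So we spell Gb dominant seventh sharp eleven:
Gb — root
Bb — major 3rd
Db — perfect 5th
Fb — minor 7th
C — augmented 11th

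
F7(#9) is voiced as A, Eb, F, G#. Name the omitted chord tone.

C

The full F7(#9) chord is F, A, C, Eb, G#.
Comparing with the voicing, the perfect 5th (5th) — C — is absent.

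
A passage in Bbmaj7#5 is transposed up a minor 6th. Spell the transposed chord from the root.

G♭ B♭ D F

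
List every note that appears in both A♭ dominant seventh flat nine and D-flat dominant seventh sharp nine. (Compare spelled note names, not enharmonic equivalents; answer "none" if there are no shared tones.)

A♭ dominant seventh flat nine = A-flat, C, E-flat, G-flat, B-double-flat.
D-flat dominant seventh sharp nine = D-flat, F, A-flat, C-flat, E.
Shared: A-flat.

A-flat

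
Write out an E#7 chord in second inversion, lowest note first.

In root position, E#7 is E♯–G𝄪–B♯–D♯.
Second inversion puts the fifth (B♯) in the bass.

B♯, D♯, E♯, G𝄪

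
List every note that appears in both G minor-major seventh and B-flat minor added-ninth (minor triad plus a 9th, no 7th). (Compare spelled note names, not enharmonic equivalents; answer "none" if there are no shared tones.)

G minor-major seventh: G Bb D F#
B-flat minor added-ninth: Bb Db F C
Common to both → Bb.

Bb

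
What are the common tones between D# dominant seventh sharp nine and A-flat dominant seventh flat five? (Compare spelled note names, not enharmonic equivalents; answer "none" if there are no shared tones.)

D# dominant seventh sharp nine: D-sharp F-double-sharp A-sharp C-sharp E-double-sharp
A-flat dominant seventh flat five: A-flat C E-double-flat G-flat
Common to both → none.

none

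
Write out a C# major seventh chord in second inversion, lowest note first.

G-sharp, B-sharp, C-sharp, E-sharp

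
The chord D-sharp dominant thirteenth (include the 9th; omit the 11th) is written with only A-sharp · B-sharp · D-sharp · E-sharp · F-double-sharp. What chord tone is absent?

D-sharp dominant thirteenth = D-sharp, F-double-sharp, A-sharp, C-sharp, E-sharp, B-sharp. The voicing lacks the 7th (minor 7th), C-sharp.

C-sharp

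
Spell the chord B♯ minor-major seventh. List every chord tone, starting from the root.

B♯ minor-major seventh: minor-major seventh on B♯.
B♯ — root
D♯ — minor 3rd
F𝄪 — perfect 5th
A𝄪 — major 7th

B♯, D♯, F𝄪, A𝄪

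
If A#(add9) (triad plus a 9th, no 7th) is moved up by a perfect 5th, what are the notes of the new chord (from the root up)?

E♯, G𝄪, B♯, F𝄪

A♯ up a perfect 5th → E♯. New chord: E♯ added-ninth.
E♯ — root
G𝄪 — major 3rd
B♯ — perfect 5th
F𝄪 — major 9th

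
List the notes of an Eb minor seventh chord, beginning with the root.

Root E-flat, quality minor seventh:
root → E-flat
3rd (minor 3rd) → G-flat
5th (perfect 5th) → B-flat
7th (minor 7th) → D-flat

E-flat  G-flat  B-flat  D-flat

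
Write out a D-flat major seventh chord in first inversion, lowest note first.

F Ab C Db

In root position, D-flat major seventh is Db–F–Ab–C.
First inversion puts the third (F) in the bass.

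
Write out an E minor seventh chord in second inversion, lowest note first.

B, D, E, G

E minor seventh = E–G–B–D; second inversion → fifth (B) lowest.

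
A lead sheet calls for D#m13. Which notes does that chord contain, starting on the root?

D#, F#, A#, C#, E#, G#, B#

D#m13 is a minor thirteenth built on D#.
- root: D#
- minor 3rd: F#
- perfect 5th: A#
- minor 7th: C#
- major 9th: E#
- perfect 11th: G#
- major 13th: B#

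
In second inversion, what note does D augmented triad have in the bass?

A-sharp

D augmented triad = D–F-sharp–A-sharp. Second inversion → fifth in the bass = A-sharp.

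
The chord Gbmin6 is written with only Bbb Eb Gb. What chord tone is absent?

Gbmin6 = Gb, Bbb, Db, Eb. The voicing lacks the 5th (perfect 5th), Db.

Db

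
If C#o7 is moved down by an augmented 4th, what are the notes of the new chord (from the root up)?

G, Bb, Db, Fb

An augmented 4th down from C# is G, so the new chord is G diminished seventh.
Root: G
Minor 3rd (3rd): Bb
Diminished 5th (5th): Db
Diminished 7th (7th): Fb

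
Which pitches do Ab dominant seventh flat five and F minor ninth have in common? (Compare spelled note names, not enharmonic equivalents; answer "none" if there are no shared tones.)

Ab dominant seventh flat five: A-flat C E-double-flat G-flat
F minor ninth: F A-flat C E-flat G
Common to both → A-flat, C.

A-flat, C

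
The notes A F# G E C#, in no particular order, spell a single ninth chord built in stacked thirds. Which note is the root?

Stacking in thirds gives F# – A – C# – E – G, so F# is the root — F# minor seventh flat nine.

F#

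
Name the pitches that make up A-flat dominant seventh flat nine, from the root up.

A♭, C, E♭, G♭, B𝄫

A-flat dominant seventh flat nine: dominant seventh flat nine on A♭.
- root: A♭
- major 3rd: C
- perfect 5th: E♭
- minor 7th: G♭
- minor 9th: B𝄫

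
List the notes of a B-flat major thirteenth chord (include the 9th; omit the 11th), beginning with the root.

B-flat, D, F, A, C, G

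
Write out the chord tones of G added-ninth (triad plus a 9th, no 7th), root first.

G, B, D, A

G added-ninth: added-ninth on G.
Root: G
Major 3rd (3rd): B
Perfect 5th (5th): D
Major 9th (9th): A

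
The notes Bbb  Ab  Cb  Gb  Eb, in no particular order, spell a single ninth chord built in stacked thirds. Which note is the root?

Stacking in thirds gives Ab – Cb – Eb – Gb – Bbb, so Ab is the root — Ab minor seventh flat nine.

Ab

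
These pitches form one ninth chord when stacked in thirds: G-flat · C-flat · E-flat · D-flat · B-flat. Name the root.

C-flat

Stacking in thirds gives C-flat – E-flat – G-flat – B-flat – D-flat, so C-flat is the root — C-flat major ninth.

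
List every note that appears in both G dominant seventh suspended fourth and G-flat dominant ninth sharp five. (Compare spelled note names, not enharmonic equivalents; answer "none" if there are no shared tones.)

D

G dominant seventh suspended fourth: G C D F
G-flat dominant ninth sharp five: G-flat B-flat D F-flat A-flat
Common to both → D.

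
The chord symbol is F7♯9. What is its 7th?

Root of F7♯9 = F. The 7th is a minor 7th: F up a minor 7th → E♭.

E♭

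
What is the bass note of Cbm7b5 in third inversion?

Cbm7b5 = C♭–E𝄫–G𝄫–B𝄫. Third inversion → seventh in the bass = B𝄫.

B𝄫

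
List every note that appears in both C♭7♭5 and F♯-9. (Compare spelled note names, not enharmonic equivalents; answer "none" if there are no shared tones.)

C♭7♭5 = C♭, E♭, G𝄫, B𝄫.
F♯-9 = F♯, A, C♯, E, G♯.
Shared: none.

none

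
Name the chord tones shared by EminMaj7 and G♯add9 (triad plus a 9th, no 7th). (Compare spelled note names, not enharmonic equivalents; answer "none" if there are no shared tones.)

D#

EminMaj7: E G B D#
G♯add9: G# B# D# A#
Common to both → D#.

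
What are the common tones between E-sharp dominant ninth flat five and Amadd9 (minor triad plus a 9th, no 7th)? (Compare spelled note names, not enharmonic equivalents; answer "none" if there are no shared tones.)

E-sharp dominant ninth flat five = E#, G##, B, D#, F##.
Amadd9 = A, C, E, B.
Shared: B.

B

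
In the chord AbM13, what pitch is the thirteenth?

Root of AbM13 = A♭. The 13th is a major 13th: A♭ up a major 13th → F.

F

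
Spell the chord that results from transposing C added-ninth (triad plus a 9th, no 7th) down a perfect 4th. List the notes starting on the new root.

A perfect 4th down from C is G, so the new chord is G added-ninth.
- root: G
- major 3rd: B
- perfect 5th: D
- major 9th: A

G, B, D, A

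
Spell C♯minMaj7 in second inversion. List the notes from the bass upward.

G# – B# – C# – E

In root position, C♯minMaj7 is C#–E–G#–B#.
Second inversion puts the fifth (G#) in the bass.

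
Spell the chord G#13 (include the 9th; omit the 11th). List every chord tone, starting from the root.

G♯  B♯  D♯  F♯  A♯  E♯

Root G♯, quality dominant thirteenth:
- root: G♯
- major 3rd: B♯
- perfect 5th: D♯
- minor 7th: F♯
- major 9th: A♯
- major 13th: E♯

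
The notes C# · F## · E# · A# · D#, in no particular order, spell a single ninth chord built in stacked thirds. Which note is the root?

Arranged so that each adjacent pair is a third by letter name: D# – F## – A# – C# – E#.
The bottom of that stack, D#, is the root (this is D# dominant ninth).

D#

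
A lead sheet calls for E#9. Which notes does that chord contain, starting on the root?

E#  G##  B#  D#  F##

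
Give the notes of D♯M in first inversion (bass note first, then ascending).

In root position, D♯M is D#–F##–A#.
First inversion puts the third (F##) in the bass.

F## – A# – D#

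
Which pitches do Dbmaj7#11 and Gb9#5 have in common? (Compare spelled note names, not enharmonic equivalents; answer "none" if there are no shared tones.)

Dbmaj7#11 = D♭, F, A♭, C, G.
Gb9#5 = G♭, B♭, D, F♭, A♭.
Shared: A♭.

A♭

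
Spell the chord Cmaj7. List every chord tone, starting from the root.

C, E, G, B

Cmaj7 is a major seventh built on C.
Root: C
Major 3rd (3rd): E
Perfect 5th (5th): G
Major 7th (7th): B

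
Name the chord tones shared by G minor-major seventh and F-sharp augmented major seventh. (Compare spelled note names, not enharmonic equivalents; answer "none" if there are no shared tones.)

F#

G minor-major seventh = G, Bb, D, F#.
F-sharp augmented major seventh = F#, A#, C##, E#.
Shared: F#.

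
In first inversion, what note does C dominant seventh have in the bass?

E

C dominant seventh = C–E–G–B-flat. First inversion → third in the bass = E.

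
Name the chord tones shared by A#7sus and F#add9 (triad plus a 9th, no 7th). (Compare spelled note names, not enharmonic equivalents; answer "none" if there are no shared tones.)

A♯ G♯

A#7sus = A♯, D♯, E♯, G♯.
F#add9 = F♯, A♯, C♯, G♯.
Shared: A♯, G♯.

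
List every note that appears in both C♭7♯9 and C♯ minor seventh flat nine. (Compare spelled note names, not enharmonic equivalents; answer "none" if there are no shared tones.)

C♭7♯9 = C♭, E♭, G♭, B𝄫, D.
C♯ minor seventh flat nine = C♯, E, G♯, B, D.
Shared: D.

D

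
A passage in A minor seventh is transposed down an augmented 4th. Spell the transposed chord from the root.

E-flat G-flat B-flat D-flat

A down an augmented 4th → E-flat. New chord: E-flat minor seventh.
E-flat — root
G-flat — minor 3rd
B-flat — perfect 5th
D-flat — minor 7th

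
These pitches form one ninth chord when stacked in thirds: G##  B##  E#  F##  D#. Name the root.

E#

Arranged so that each adjacent pair is a third by letter name: E# – G## – B## – D# – F##.
The bottom of that stack, E#, is the root (this is E# dominant ninth sharp five).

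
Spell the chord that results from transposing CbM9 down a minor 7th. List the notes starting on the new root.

Transposed root: Cb → Db (minor 7th down). So we spell Db major ninth:
Root: Db
Major 3rd (3rd): F
Perfect 5th (5th): Ab
Major 7th (7th): C
Major 9th (9th): Eb

Db  F  Ab  C  Eb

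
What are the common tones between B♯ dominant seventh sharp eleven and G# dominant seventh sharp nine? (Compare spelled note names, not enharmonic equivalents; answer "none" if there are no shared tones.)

B♯

B♯ dominant seventh sharp eleven = B♯, D𝄪, F𝄪, A♯, E𝄪.
G# dominant seventh sharp nine = G♯, B♯, D♯, F♯, A𝄪.
Shared: B♯.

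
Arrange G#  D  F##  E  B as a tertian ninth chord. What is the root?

Stacking in thirds gives E – G# – B – D – F##, so E is the root — E dominant seventh sharp nine.

E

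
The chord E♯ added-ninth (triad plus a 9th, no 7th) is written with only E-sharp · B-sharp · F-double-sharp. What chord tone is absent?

G-double-sharp

The full E♯ added-ninth chord is E-sharp, G-double-sharp, B-sharp, F-double-sharp.
Comparing with the voicing, the major 3rd (3rd) — G-double-sharp — is absent.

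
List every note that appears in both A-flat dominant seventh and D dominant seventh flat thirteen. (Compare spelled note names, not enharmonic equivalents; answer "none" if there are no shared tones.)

C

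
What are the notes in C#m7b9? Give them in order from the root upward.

C#m7b9: minor seventh flat nine on C#.
Root: C#
Minor 3rd (3rd): E
Perfect 5th (5th): G#
Minor 7th (7th): B
Minor 9th (9th): D

C#  E  G#  B  D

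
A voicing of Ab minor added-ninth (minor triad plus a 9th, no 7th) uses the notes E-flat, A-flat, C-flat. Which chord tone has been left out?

Ab minor added-ninth = A-flat, C-flat, E-flat, B-flat. The voicing lacks the 9th (major 9th), B-flat.

B-flat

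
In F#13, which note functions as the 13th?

F#13 is built on F#; its 13th is a major 13th above the root.
A sixth above F uses the letter D, and the major 13th above F# is D#.

D#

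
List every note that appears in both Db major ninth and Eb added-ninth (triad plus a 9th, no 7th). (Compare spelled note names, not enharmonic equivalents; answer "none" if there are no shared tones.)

Db major ninth: D-flat F A-flat C E-flat
Eb added-ninth: E-flat G B-flat F
Common to both → F, E-flat.

F  E-flat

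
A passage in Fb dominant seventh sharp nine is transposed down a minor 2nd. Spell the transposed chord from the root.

E-flat G B-flat D-flat F-sharp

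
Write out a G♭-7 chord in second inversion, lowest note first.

G♭-7 = Gb–Bbb–Db–Fb; second inversion → fifth (Db) lowest.

Db, Fb, Gb, Bbb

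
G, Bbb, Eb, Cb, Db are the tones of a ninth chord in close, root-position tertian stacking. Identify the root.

Cb

Arranged so that each adjacent pair is a third by letter name: Cb – Eb – G – Bbb – Db.
The bottom of that stack, Cb, is the root (this is Cb dominant ninth sharp five).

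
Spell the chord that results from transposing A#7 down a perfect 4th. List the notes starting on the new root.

E#, G##, B#, D#

A# down a perfect 4th → E#. New chord: E# dominant seventh.
Root: E#
Major 3rd (3rd): G##
Perfect 5th (5th): B#
Minor 7th (7th): D#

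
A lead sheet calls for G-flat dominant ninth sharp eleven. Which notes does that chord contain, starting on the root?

G-flat, B-flat, D-flat, F-flat, A-flat, C

G-flat dominant ninth sharp eleven: dominant ninth sharp eleven on G-flat.
G-flat — root
B-flat — major 3rd
D-flat — perfect 5th
F-flat — minor 7th
A-flat — major 9th
C — augmented 11th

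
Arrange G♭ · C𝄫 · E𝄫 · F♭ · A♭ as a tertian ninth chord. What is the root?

Stacking in thirds gives F♭ – A♭ – C𝄫 – E𝄫 – G♭, so F♭ is the root — F♭ dominant ninth flat five.

F♭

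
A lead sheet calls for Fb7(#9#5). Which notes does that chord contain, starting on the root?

Root Fb, quality dominant seventh sharp nine sharp five:
Root: Fb
Major 3rd (3rd): Ab
Augmented 5th (5th): C
Minor 7th (7th): Ebb
Augmented 9th (9th): G

Fb, Ab, C, Ebb, G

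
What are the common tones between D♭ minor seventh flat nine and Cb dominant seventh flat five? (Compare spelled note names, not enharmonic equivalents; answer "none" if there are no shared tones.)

C-flat

D♭ minor seventh flat nine = D-flat, F-flat, A-flat, C-flat, E-double-flat.
Cb dominant seventh flat five = C-flat, E-flat, G-double-flat, B-double-flat.
Shared: C-flat.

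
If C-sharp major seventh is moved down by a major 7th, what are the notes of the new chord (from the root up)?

D F# A C#

A major 7th down from C# is D, so the new chord is D major seventh.
Root: D
Major 3rd (3rd): F#
Perfect 5th (5th): A
Major 7th (7th): C#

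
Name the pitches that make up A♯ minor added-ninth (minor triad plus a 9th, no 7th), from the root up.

A-sharp – C-sharp – E-sharp – B-sharp

A♯ minor added-ninth is a minor added-ninth built on A-sharp.
- root: A-sharp
- minor 3rd: C-sharp
- perfect 5th: E-sharp
- major 9th: B-sharp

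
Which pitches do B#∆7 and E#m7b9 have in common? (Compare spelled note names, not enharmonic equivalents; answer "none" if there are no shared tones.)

B#∆7 = B#, D##, F##, A##.
E#m7b9 = E#, G#, B#, D#, F#.
Shared: B#.

B#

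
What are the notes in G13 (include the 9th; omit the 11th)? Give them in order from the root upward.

G – B – D – F – A – E

G13 is a dominant thirteenth built on G.
G — root
B — major 3rd
D — perfect 5th
F — minor 7th
A — major 9th
E — major 13th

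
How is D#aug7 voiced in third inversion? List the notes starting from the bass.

C#  D#  F##  A##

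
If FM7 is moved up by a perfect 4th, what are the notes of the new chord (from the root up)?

Bb, D, F, A

F up a perfect 4th → Bb. New chord: Bb major seventh.
Root: Bb
Major 3rd (3rd): D
Perfect 5th (5th): F
Major 7th (7th): A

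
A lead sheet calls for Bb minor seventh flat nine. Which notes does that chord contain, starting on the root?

B-flat – D-flat – F – A-flat – C-flat

Bb minor seventh flat nine: minor seventh flat nine on B-flat.
root → B-flat
3rd (minor 3rd) → D-flat
5th (perfect 5th) → F
7th (minor 7th) → A-flat
9th (minor 9th) → C-flat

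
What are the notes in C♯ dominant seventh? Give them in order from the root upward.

C-sharp  E-sharp  G-sharp  B

Root C-sharp, quality dominant seventh:
- root: C-sharp
- major 3rd: E-sharp
- perfect 5th: G-sharp
- minor 7th: B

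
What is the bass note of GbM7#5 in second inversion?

GbM7#5 in root position is G♭–B♭–D–F.
Second inversion places the fifth in the bass, which is D.

D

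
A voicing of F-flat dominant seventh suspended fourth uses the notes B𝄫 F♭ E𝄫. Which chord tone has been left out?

The full F-flat dominant seventh suspended fourth chord is F♭, B𝄫, C♭, E𝄫.
Comparing with the voicing, the perfect 5th (5th) — C♭ — is absent.

C♭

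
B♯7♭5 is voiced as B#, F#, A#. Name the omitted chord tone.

D##

B♯7♭5 = B#, D##, F#, A#. The voicing lacks the 3rd (major 3rd), D##.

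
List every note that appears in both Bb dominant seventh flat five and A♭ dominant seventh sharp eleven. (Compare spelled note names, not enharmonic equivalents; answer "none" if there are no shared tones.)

Bb dominant seventh flat five = B-flat, D, F-flat, A-flat.
A♭ dominant seventh sharp eleven = A-flat, C, E-flat, G-flat, D.
Shared: D, A-flat.

D  A-flat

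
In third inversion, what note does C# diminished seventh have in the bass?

C# diminished seventh = C#–E–G–Bb. Third inversion → seventh in the bass = Bb.

Bb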